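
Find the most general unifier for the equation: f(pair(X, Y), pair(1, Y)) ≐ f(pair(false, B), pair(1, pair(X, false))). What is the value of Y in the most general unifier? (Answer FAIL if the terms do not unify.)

pair(false, false)

Decompose f/2: pair(X, Y) ≐ pair(false, B),  pair(1, Y) ≐ pair(1, pair(X, false)).
Decompose pair/2: X ≐ false,  Y ≐ B.
Bind X := false; substituting into the one remaining equation that mentions X gives: pair(1, Y) ≐ pair(1, pair(false, false)).
Bind Y := B; substituting into the remaining equation gives: pair(1, B) ≐ pair(1, pair(false, false)).
Decompose pair/2: 1 ≐ 1,  B ≐ pair(false, false).
Delete trivial equation 1 ≐ 1.
Bind B := pair(false, false). Substituting into the earlier binding gives Y := pair(false, false).
MGU = { X -> false, Y -> pair(false, false), B -> pair(false, false) }, so Y -> pair(false, false).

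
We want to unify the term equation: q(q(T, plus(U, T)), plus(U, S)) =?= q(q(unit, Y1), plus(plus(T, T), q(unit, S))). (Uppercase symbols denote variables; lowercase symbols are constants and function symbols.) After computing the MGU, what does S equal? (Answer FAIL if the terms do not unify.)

Decompose q/2: q(T, plus(U, T)) =?= q(unit, Y1),  plus(U, S) =?= plus(plus(T, T), q(unit, S)).
Decompose q/2: T =?= unit,  plus(U, T) =?= Y1.
Bind T := unit; substituting into the remaining equations gives: plus(U, unit) =?= Y1,  plus(U, S) =?= plus(plus(unit, unit), q(unit, S)).
Bind Y1 := plus(U, unit); no other remaining equation mentions Y1.
Decompose plus/2: U =?= plus(unit, unit),  S =?= q(unit, S).
Bind U := plus(unit, unit); no other remaining equation mentions U. Substituting into the earlier binding gives Y1 := plus(plus(unit, unit), unit).
Occurs check fails: S occurs in q(unit, S); the equation S =?= q(unit, S) has no finite solution.

FAIL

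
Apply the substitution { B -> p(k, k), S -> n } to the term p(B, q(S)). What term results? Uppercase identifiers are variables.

Replace each occurrence of B with p(k, k).
Replace each occurrence of S with n.
Result: p(p(k, k), q(n)).

p(p(k, k), q(n))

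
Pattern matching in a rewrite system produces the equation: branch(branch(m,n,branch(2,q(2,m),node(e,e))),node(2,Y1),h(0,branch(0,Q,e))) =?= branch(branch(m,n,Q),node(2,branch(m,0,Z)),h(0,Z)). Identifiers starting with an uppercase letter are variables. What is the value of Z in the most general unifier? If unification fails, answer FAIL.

branch(0,branch(2,q(2,m),node(e,e)),e)

Decompose branch/3: branch(m,n,branch(2,q(2,m),node(e,e))) =?= branch(m,n,Q),  node(2,Y1) =?= node(2,branch(m,0,Z)),  h(0,branch(0,Q,e)) =?= h(0,Z).
Decompose branch/3: m =?= m,  n =?= n,  branch(2,q(2,m),node(e,e)) =?= Q.
Delete trivial equation m =?= m.
Delete trivial equation n =?= n.
Bind Q := branch(2,q(2,m),node(e,e)); substituting into the one remaining equation that mentions Q gives: h(0,branch(0,branch(2,q(2,m),node(e,e)),e)) =?= h(0,Z).
Decompose node/2: 2 =?= 2,  Y1 =?= branch(m,0,Z).
Delete trivial equation 2 =?= 2.
Bind Y1 := branch(m,0,Z); no other remaining equation mentions Y1.
Decompose h/2: 0 =?= 0,  branch(0,branch(2,q(2,m),node(e,e)),e) =?= Z.
Delete trivial equation 0 =?= 0.
Bind Z := branch(0,branch(2,q(2,m),node(e,e)),e). Substituting into the earlier binding gives Y1 := branch(m,0,branch(0,branch(2,q(2,m),node(e,e)),e)).
MGU = { Q ↦ branch(2,q(2,m),node(e,e)), Y1 ↦ branch(m,0,branch(0,branch(2,q(2,m),node(e,e)),e)), Z ↦ branch(0,branch(2,q(2,m),node(e,e)),e) }, so Z ↦ branch(0,branch(2,q(2,m),node(e,e)),e).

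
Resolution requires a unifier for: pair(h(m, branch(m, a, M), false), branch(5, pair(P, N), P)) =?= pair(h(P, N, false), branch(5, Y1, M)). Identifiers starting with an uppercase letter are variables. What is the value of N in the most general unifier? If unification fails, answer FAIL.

branch(m, a, m)

Decompose pair/2: h(m, branch(m, a, M), false) =?= h(P, N, false),  branch(5, pair(P, N), P) =?= branch(5, Y1, M).
Decompose h/3: m =?= P,  branch(m, a, M) =?= N,  false =?= false.
Bind P := m; substituting into the one remaining equation that mentions P gives: branch(5, pair(m, N), m) =?= branch(5, Y1, M).
Bind N := branch(m, a, M); substituting into the one remaining equation that mentions N gives: branch(5, pair(m, branch(m, a, M)), m) =?= branch(5, Y1, M).
Delete trivial equation false =?= false.
Decompose branch/3: 5 =?= 5,  pair(m, branch(m, a, M)) =?= Y1,  m =?= M.
Delete trivial equation 5 =?= 5.
Bind Y1 := pair(m, branch(m, a, M)); no other remaining equation mentions Y1.
Bind M := m. Substituting into the earlier bindings gives N := branch(m, a, m), Y1 := pair(m, branch(m, a, m)).
MGU = { P := m, N := branch(m, a, m), Y1 := pair(m, branch(m, a, m)), M := m }, so N := branch(m, a, m).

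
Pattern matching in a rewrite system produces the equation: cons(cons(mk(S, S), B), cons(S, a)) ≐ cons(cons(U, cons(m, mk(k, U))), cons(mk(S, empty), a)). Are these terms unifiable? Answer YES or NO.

Decompose cons/2: cons(mk(S, S), B) ≐ cons(U, cons(m, mk(k, U))),  cons(S, a) ≐ cons(mk(S, empty), a).
Decompose cons/2: mk(S, S) ≐ U,  B ≐ cons(m, mk(k, U)).
Bind U := mk(S, S); substituting into the one remaining equation that mentions U gives: B ≐ cons(m, mk(k, mk(S, S))).
Bind B := cons(m, mk(k, mk(S, S))); no other remaining equation mentions B.
Decompose cons/2: S ≐ mk(S, empty),  a ≐ a.
Occurs check fails: S occurs in mk(S, empty); the equation S ≐ mk(S, empty) has no finite solution.

NO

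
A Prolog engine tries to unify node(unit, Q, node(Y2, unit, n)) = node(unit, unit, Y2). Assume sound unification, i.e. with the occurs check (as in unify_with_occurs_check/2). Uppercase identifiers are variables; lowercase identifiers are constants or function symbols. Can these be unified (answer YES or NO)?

NO

Decompose node/3: unit = unit,  Q = unit,  node(Y2, unit, n) = Y2.
Delete trivial equation unit = unit.
Bind Q := unit; no other remaining equation mentions Q.
Occurs check fails: Y2 occurs in node(Y2, unit, n); the equation Y2 = node(Y2, unit, n) has no finite solution.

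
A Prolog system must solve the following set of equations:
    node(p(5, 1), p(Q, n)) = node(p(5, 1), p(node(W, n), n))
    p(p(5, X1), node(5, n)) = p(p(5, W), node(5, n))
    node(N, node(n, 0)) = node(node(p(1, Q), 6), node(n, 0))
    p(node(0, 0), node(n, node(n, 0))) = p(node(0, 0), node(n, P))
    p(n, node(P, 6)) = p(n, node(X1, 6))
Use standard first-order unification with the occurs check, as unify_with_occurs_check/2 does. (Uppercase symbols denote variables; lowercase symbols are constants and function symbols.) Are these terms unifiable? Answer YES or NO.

Decompose node/2: p(5, 1) = p(5, 1),  p(Q, n) = p(node(W, n), n).
Delete trivial equation p(5, 1) = p(5, 1).
Decompose p/2: Q = node(W, n),  n = n.
Bind Q := node(W, n); substituting into the one remaining equation that mentions Q gives: node(N, node(n, 0)) = node(node(p(1, node(W, n)), 6), node(n, 0)).
Delete trivial equation n = n.
Decompose p/2: p(5, X1) = p(5, W),  node(5, n) = node(5, n).
Decompose p/2: 5 = 5,  X1 = W.
Delete trivial equation 5 = 5.
Bind X1 := W; substituting into the one remaining equation that mentions X1 gives: p(n, node(P, 6)) = p(n, node(W, 6)).
Delete trivial equation node(5, n) = node(5, n).
Decompose node/2: N = node(p(1, node(W, n)), 6),  node(n, 0) = node(n, 0).
Bind N := node(p(1, node(W, n)), 6); no other remaining equation mentions N.
Delete trivial equation node(n, 0) = node(n, 0).
Decompose p/2: node(0, 0) = node(0, 0),  node(n, node(n, 0)) = node(n, P).
Delete trivial equation node(0, 0) = node(0, 0).
Decompose node/2: n = n,  node(n, 0) = P.
Delete trivial equation n = n.
Bind P := node(n, 0); substituting into the remaining equation gives: p(n, node(node(n, 0), 6)) = p(n, node(W, 6)).
Decompose p/2: n = n,  node(node(n, 0), 6) = node(W, 6).
Delete trivial equation n = n.
Decompose node/2: node(n, 0) = W,  6 = 6.
Bind W := node(n, 0); no other remaining equation mentions W. Substituting into the earlier bindings gives Q := node(node(n, 0), n), X1 := node(n, 0), N := node(p(1, node(node(n, 0), n)), 6).
Delete trivial equation 6 = 6.
No equations remain and no clash or occurs-check failure arose, so a unifier exists.

YES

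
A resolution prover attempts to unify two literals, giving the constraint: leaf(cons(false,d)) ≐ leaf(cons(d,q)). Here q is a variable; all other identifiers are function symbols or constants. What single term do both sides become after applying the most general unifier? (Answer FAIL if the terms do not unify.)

Decompose leaf/1: cons(false,d) ≐ cons(d,q).
Decompose cons/2: false ≐ d,  d ≐ q.
Clash: constants false and d differ; no unifier exists.

FAIL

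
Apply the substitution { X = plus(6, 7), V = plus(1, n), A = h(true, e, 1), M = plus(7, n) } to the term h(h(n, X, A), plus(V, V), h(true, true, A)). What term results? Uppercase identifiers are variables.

Replace each occurrence of X with plus(6, 7).
Replace each occurrence of V with plus(1, n).
Replace each occurrence of A with h(true, e, 1).
Result: h(h(n, plus(6, 7), h(true, e, 1)), plus(plus(1, n), plus(1, n)), h(true, true, h(true, e, 1))).

h(h(n, plus(6, 7), h(true, e, 1)), plus(plus(1, n), plus(1, n)), h(true, true, h(true, e, 1)))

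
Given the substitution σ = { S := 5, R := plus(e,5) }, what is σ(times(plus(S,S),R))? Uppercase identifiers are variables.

times(plus(5,5),plus(e,5))

Replace each occurrence of S with 5.
Replace each occurrence of R with plus(e,5).
Result: times(plus(5,5),plus(e,5)).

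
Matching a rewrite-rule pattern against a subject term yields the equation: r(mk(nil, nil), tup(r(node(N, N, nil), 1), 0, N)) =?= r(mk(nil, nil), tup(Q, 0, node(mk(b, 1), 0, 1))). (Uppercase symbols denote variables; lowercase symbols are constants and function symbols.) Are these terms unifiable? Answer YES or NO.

YES

Decompose r/2: mk(nil, nil) =?= mk(nil, nil),  tup(r(node(N, N, nil), 1), 0, N) =?= tup(Q, 0, node(mk(b, 1), 0, 1)).
Delete trivial equation mk(nil, nil) =?= mk(nil, nil).
Decompose tup/3: r(node(N, N, nil), 1) =?= Q,  0 =?= 0,  N =?= node(mk(b, 1), 0, 1).
Bind Q := r(node(N, N, nil), 1); no other remaining equation mentions Q.
Delete trivial equation 0 =?= 0.
Bind N := node(mk(b, 1), 0, 1). Substituting into the earlier binding gives Q := r(node(node(mk(b, 1), 0, 1), node(mk(b, 1), 0, 1), nil), 1).
No equations remain and no clash or occurs-check failure arose, so a unifier exists.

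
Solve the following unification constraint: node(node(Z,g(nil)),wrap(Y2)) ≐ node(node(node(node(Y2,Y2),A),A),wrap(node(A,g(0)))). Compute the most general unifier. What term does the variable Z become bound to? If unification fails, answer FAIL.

node(node(node(g(nil),g(0)),node(g(nil),g(0))),g(nil))

Decompose node/2: node(Z,g(nil)) ≐ node(node(node(Y2,Y2),A),A),  wrap(Y2) ≐ wrap(node(A,g(0))).
Decompose node/2: Z ≐ node(node(Y2,Y2),A),  g(nil) ≐ A.
Bind Z := node(node(Y2,Y2),A); no other remaining equation mentions Z.
Bind A := g(nil); substituting into the remaining equation gives: wrap(Y2) ≐ wrap(node(g(nil),g(0))). Substituting into the earlier binding gives Z := node(node(Y2,Y2),g(nil)).
Decompose wrap/1: Y2 ≐ node(g(nil),g(0)).
Bind Y2 := node(g(nil),g(0)). Substituting into the earlier binding gives Z := node(node(node(g(nil),g(0)),node(g(nil),g(0))),g(nil)).
MGU = { Z ↦ node(node(node(g(nil),g(0)),node(g(nil),g(0))),g(nil)), A ↦ g(nil), Y2 ↦ node(g(nil),g(0)) }, so Z ↦ node(node(node(g(nil),g(0)),node(g(nil),g(0))),g(nil)).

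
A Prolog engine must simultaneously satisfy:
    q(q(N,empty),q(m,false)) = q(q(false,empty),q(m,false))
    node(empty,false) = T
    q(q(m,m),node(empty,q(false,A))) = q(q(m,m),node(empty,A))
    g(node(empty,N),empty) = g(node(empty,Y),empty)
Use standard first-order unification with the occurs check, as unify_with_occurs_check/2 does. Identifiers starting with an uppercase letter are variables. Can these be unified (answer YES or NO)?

NO

Decompose q/2: q(N,empty) = q(false,empty),  q(m,false) = q(m,false).
Decompose q/2: N = false,  empty = empty.
Bind N := false; substituting into the one remaining equation that mentions N gives: g(node(empty,false),empty) = g(node(empty,Y),empty).
Delete trivial equation empty = empty.
Delete trivial equation q(m,false) = q(m,false).
Bind T := node(empty,false); no other remaining equation mentions T.
Decompose q/2: q(m,m) = q(m,m),  node(empty,q(false,A)) = node(empty,A).
Delete trivial equation q(m,m) = q(m,m).
Decompose node/2: empty = empty,  q(false,A) = A.
Delete trivial equation empty = empty.
Occurs check fails: A occurs in q(false,A); the equation A = q(false,A) has no finite solution.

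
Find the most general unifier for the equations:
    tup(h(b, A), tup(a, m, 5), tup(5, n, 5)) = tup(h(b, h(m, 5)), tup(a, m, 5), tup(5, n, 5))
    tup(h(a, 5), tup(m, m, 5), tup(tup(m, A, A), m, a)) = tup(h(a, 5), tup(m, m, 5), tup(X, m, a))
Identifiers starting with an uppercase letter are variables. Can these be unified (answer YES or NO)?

Decompose tup/3: h(b, A) = h(b, h(m, 5)),  tup(a, m, 5) = tup(a, m, 5),  tup(5, n, 5) = tup(5, n, 5).
Decompose h/2: b = b,  A = h(m, 5).
Delete trivial equation b = b.
Bind A := h(m, 5); substituting into the one remaining equation that mentions A gives: tup(h(a, 5), tup(m, m, 5), tup(tup(m, h(m, 5), h(m, 5)), m, a)) = tup(h(a, 5), tup(m, m, 5), tup(X, m, a)).
Delete trivial equation tup(a, m, 5) = tup(a, m, 5).
Delete trivial equation tup(5, n, 5) = tup(5, n, 5).
Decompose tup/3: h(a, 5) = h(a, 5),  tup(m, m, 5) = tup(m, m, 5),  tup(tup(m, h(m, 5), h(m, 5)), m, a) = tup(X, m, a).
Delete trivial equation h(a, 5) = h(a, 5).
Delete trivial equation tup(m, m, 5) = tup(m, m, 5).
Decompose tup/3: tup(m, h(m, 5), h(m, 5)) = X,  m = m,  a = a.
Bind X := tup(m, h(m, 5), h(m, 5)); no other remaining equation mentions X.
Delete trivial equation m = m.
Delete trivial equation a = a.
No equations remain and no clash or occurs-check failure arose, so a unifier exists.

YES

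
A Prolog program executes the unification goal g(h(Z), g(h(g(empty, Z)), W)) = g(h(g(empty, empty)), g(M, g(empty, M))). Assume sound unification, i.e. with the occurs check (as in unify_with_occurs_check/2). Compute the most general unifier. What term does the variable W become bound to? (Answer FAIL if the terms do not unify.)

g(empty, h(g(empty, g(empty, empty))))

Decompose g/2: h(Z) = h(g(empty, empty)),  g(h(g(empty, Z)), W) = g(M, g(empty, M)).
Decompose h/1: Z = g(empty, empty).
Bind Z := g(empty, empty); substituting into the remaining equation gives: g(h(g(empty, g(empty, empty))), W) = g(M, g(empty, M)).
Decompose g/2: h(g(empty, g(empty, empty))) = M,  W = g(empty, M).
Bind M := h(g(empty, g(empty, empty))); substituting into the remaining equation gives: W = g(empty, h(g(empty, g(empty, empty)))).
Bind W := g(empty, h(g(empty, g(empty, empty)))).
MGU = { Z ↦ g(empty, empty), M ↦ h(g(empty, g(empty, empty))), W ↦ g(empty, h(g(empty, g(empty, empty)))) }, so W ↦ g(empty, h(g(empty, g(empty, empty)))).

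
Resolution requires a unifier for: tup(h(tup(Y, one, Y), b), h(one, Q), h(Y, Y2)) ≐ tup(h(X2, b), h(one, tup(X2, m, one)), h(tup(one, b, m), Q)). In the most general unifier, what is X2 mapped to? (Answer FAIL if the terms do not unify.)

tup(tup(one, b, m), one, tup(one, b, m))

Decompose tup/3: h(tup(Y, one, Y), b) ≐ h(X2, b),  h(one, Q) ≐ h(one, tup(X2, m, one)),  h(Y, Y2) ≐ h(tup(one, b, m), Q).
Decompose h/2: tup(Y, one, Y) ≐ X2,  b ≐ b.
Bind X2 := tup(Y, one, Y); substituting into the one remaining equation that mentions X2 gives: h(one, Q) ≐ h(one, tup(tup(Y, one, Y), m, one)).
Delete trivial equation b ≐ b.
Decompose h/2: one ≐ one,  Q ≐ tup(tup(Y, one, Y), m, one).
Delete trivial equation one ≐ one.
Bind Q := tup(tup(Y, one, Y), m, one); substituting into the remaining equation gives: h(Y, Y2) ≐ h(tup(one, b, m), tup(tup(Y, one, Y), m, one)).
Decompose h/2: Y ≐ tup(one, b, m),  Y2 ≐ tup(tup(Y, one, Y), m, one).
Bind Y := tup(one, b, m); substituting into the remaining equation gives: Y2 ≐ tup(tup(tup(one, b, m), one, tup(one, b, m)), m, one). Substituting into the earlier bindings gives X2 := tup(tup(one, b, m), one, tup(one, b, m)), Q := tup(tup(tup(one, b, m), one, tup(one, b, m)), m, one).
Bind Y2 := tup(tup(tup(one, b, m), one, tup(one, b, m)), m, one).
MGU = { X2 -> tup(tup(one, b, m), one, tup(one, b, m)), Q -> tup(tup(tup(one, b, m), one, tup(one, b, m)), m, one), Y -> tup(one, b, m), Y2 -> tup(tup(tup(one, b, m), one, tup(one, b, m)), m, one) }, so X2 -> tup(tup(one, b, m), one, tup(one, b, m)).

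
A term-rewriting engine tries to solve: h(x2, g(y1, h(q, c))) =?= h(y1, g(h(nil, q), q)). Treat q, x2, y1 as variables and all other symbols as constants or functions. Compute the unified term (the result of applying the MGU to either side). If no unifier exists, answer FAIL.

Decompose h/2: x2 =?= y1,  g(y1, h(q, c)) =?= g(h(nil, q), q).
Bind x2 := y1; no other remaining equation mentions x2.
Decompose g/2: y1 =?= h(nil, q),  h(q, c) =?= q.
Bind y1 := h(nil, q); no other remaining equation mentions y1. Substituting into the earlier binding gives x2 := h(nil, q).
Occurs check fails: q occurs in h(q, c); the equation q =?= h(q, c) has no finite solution.

FAIL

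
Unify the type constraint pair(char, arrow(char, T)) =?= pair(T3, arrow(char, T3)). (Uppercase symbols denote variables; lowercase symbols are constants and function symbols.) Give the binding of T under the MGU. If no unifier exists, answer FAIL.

Decompose pair/2: char =?= T3,  arrow(char, T) =?= arrow(char, T3).
Bind T3 := char; substituting into the remaining equation gives: arrow(char, T) =?= arrow(char, char).
Decompose arrow/2: char =?= char,  T =?= char.
Delete trivial equation char =?= char.
Bind T := char.
MGU = { T3 ↦ char, T ↦ char }, so T ↦ char.

char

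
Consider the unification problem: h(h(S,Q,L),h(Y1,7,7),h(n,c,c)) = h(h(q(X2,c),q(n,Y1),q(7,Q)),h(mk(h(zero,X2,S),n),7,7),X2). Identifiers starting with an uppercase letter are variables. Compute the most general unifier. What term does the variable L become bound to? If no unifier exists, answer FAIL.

Decompose h/3: h(S,Q,L) = h(q(X2,c),q(n,Y1),q(7,Q)),  h(Y1,7,7) = h(mk(h(zero,X2,S),n),7,7),  h(n,c,c) = X2.
Decompose h/3: S = q(X2,c),  Q = q(n,Y1),  L = q(7,Q).
Bind S := q(X2,c); substituting into the one remaining equation that mentions S gives: h(Y1,7,7) = h(mk(h(zero,X2,q(X2,c)),n),7,7).
Bind Q := q(n,Y1); substituting into the one remaining equation that mentions Q gives: L = q(7,q(n,Y1)).
Bind L := q(7,q(n,Y1)); no other remaining equation mentions L.
Decompose h/3: Y1 = mk(h(zero,X2,q(X2,c)),n),  7 = 7,  7 = 7.
Bind Y1 := mk(h(zero,X2,q(X2,c)),n); no other remaining equation mentions Y1. Substituting into the earlier bindings gives Q := q(n,mk(h(zero,X2,q(X2,c)),n)), L := q(7,q(n,mk(h(zero,X2,q(X2,c)),n))).
Delete trivial equation 7 = 7.
Delete trivial equation 7 = 7.
Bind X2 := h(n,c,c). Substituting into the earlier bindings gives S := q(h(n,c,c),c), Q := q(n,mk(h(zero,h(n,c,c),q(h(n,c,c),c)),n)), L := q(7,q(n,mk(h(zero,h(n,c,c),q(h(n,c,c),c)),n))), Y1 := mk(h(zero,h(n,c,c),q(h(n,c,c),c)),n).
MGU = { S := q(h(n,c,c),c), Q := q(n,mk(h(zero,h(n,c,c),q(h(n,c,c),c)),n)), L := q(7,q(n,mk(h(zero,h(n,c,c),q(h(n,c,c),c)),n))), Y1 := mk(h(zero,h(n,c,c),q(h(n,c,c),c)),n), X2 := h(n,c,c) }, so L := q(7,q(n,mk(h(zero,h(n,c,c),q(h(n,c,c),c)),n))).

q(7,q(n,mk(h(zero,h(n,c,c),q(h(n,c,c),c)),n)))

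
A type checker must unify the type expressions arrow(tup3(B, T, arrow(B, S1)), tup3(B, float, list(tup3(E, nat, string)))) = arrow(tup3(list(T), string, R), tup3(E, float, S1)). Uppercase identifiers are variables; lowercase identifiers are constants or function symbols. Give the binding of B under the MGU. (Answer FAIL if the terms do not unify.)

list(string)

Decompose arrow/2: tup3(B, T, arrow(B, S1)) = tup3(list(T), string, R),  tup3(B, float, list(tup3(E, nat, string))) = tup3(E, float, S1).
Decompose tup3/3: B = list(T),  T = string,  arrow(B, S1) = R.
Bind B := list(T); substituting into the 2 remaining equations that mention B gives: arrow(list(T), S1) = R,  tup3(list(T), float, list(tup3(E, nat, string))) = tup3(E, float, S1).
Bind T := string; substituting into the remaining equations gives: arrow(list(string), S1) = R,  tup3(list(string), float, list(tup3(E, nat, string))) = tup3(E, float, S1). Substituting into the earlier binding gives B := list(string).
Bind R := arrow(list(string), S1); no other remaining equation mentions R.
Decompose tup3/3: list(string) = E,  float = float,  list(tup3(E, nat, string)) = S1.
Bind E := list(string); substituting into the one remaining equation that mentions E gives: list(tup3(list(string), nat, string)) = S1.
Delete trivial equation float = float.
Bind S1 := list(tup3(list(string), nat, string)). Substituting into the earlier binding gives R := arrow(list(string), list(tup3(list(string), nat, string))).
MGU = { B -> list(string), T -> string, R -> arrow(list(string), list(tup3(list(string), nat, string))), E -> list(string), S1 -> list(tup3(list(string), nat, string)) }, so B -> list(string).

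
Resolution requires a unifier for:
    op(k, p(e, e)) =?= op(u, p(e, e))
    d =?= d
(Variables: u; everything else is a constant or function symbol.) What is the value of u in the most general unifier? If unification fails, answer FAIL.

k

Decompose op/2: k =?= u,  p(e, e) =?= p(e, e).
Bind u := k; no other remaining equation mentions u.
Delete trivial equation p(e, e) =?= p(e, e).
Delete trivial equation d =?= d.
MGU = { u ↦ k }, so u ↦ k.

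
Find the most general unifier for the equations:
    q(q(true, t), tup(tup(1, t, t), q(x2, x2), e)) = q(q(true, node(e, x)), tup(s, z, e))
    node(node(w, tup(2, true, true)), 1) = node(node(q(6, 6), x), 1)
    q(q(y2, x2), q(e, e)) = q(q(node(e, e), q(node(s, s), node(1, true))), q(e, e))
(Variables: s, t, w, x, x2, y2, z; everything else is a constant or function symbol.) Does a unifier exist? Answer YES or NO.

Decompose q/2: q(true, t) = q(true, node(e, x)),  tup(tup(1, t, t), q(x2, x2), e) = tup(s, z, e).
Decompose q/2: true = true,  t = node(e, x).
Delete trivial equation true = true.
Bind t := node(e, x); substituting into the one remaining equation that mentions t gives: tup(tup(1, node(e, x), node(e, x)), q(x2, x2), e) = tup(s, z, e).
Decompose tup/3: tup(1, node(e, x), node(e, x)) = s,  q(x2, x2) = z,  e = e.
Bind s := tup(1, node(e, x), node(e, x)); substituting into the one remaining equation that mentions s gives: q(q(y2, x2), q(e, e)) = q(q(node(e, e), q(node(tup(1, node(e, x), node(e, x)), tup(1, node(e, x), node(e, x))), node(1, true))), q(e, e)).
Bind z := q(x2, x2); no other remaining equation mentions z.
Delete trivial equation e = e.
Decompose node/2: node(w, tup(2, true, true)) = node(q(6, 6), x),  1 = 1.
Decompose node/2: w = q(6, 6),  tup(2, true, true) = x.
Bind w := q(6, 6); no other remaining equation mentions w.
Bind x := tup(2, true, true); substituting into the one remaining equation that mentions x gives: q(q(y2, x2), q(e, e)) = q(q(node(e, e), q(node(tup(1, node(e, tup(2, true, true)), node(e, tup(2, true, true))), tup(1, node(e, tup(2, true, true)), node(e, tup(2, true, true)))), node(1, true))), q(e, e)). Substituting into the earlier bindings gives t := node(e, tup(2, true, true)), s := tup(1, node(e, tup(2, true, true)), node(e, tup(2, true, true))).
Delete trivial equation 1 = 1.
Decompose q/2: q(y2, x2) = q(node(e, e), q(node(tup(1, node(e, tup(2, true, true)), node(e, tup(2, true, true))), tup(1, node(e, tup(2, true, true)), node(e, tup(2, true, true)))), node(1, true))),  q(e, e) = q(e, e).
Decompose q/2: y2 = node(e, e),  x2 = q(node(tup(1, node(e, tup(2, true, true)), node(e, tup(2, true, true))), tup(1, node(e, tup(2, true, true)), node(e, tup(2, true, true)))), node(1, true)).
Bind y2 := node(e, e); no other remaining equation mentions y2.
Bind x2 := q(node(tup(1, node(e, tup(2, true, true)), node(e, tup(2, true, true))), tup(1, node(e, tup(2, true, true)), node(e, tup(2, true, true)))), node(1, true)); no other remaining equation mentions x2. Substituting into the earlier binding gives z := q(q(node(tup(1, node(e, tup(2, true, true)), node(e, tup(2, true, true))), tup(1, node(e, tup(2, true, true)), node(e, tup(2, true, true)))), node(1, true)), q(node(tup(1, node(e, tup(2, true, true)), node(e, tup(2, true, true))), tup(1, node(e, tup(2, true, true)), node(e, tup(2, true, true)))), node(1, true))).
Delete trivial equation q(e, e) = q(e, e).
No equations remain and no clash or occurs-check failure arose, so a unifier exists.

YES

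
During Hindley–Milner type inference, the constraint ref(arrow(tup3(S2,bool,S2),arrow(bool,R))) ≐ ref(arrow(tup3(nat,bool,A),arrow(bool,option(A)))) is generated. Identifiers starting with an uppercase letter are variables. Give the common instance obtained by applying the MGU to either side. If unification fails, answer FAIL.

ref(arrow(tup3(nat,bool,nat),arrow(bool,option(nat))))

Decompose ref/1: arrow(tup3(S2,bool,S2),arrow(bool,R)) ≐ arrow(tup3(nat,bool,A),arrow(bool,option(A))).
Decompose arrow/2: tup3(S2,bool,S2) ≐ tup3(nat,bool,A),  arrow(bool,R) ≐ arrow(bool,option(A)).
Decompose tup3/3: S2 ≐ nat,  bool ≐ bool,  S2 ≐ A.
Bind S2 := nat; substituting into the one remaining equation that mentions S2 gives: nat ≐ A.
Delete trivial equation bool ≐ bool.
Bind A := nat; substituting into the remaining equation gives: arrow(bool,R) ≐ arrow(bool,option(nat)).
Decompose arrow/2: bool ≐ bool,  R ≐ option(nat).
Delete trivial equation bool ≐ bool.
Bind R := option(nat).
Applying the MGU to either side gives ref(arrow(tup3(nat,bool,nat),arrow(bool,option(nat)))).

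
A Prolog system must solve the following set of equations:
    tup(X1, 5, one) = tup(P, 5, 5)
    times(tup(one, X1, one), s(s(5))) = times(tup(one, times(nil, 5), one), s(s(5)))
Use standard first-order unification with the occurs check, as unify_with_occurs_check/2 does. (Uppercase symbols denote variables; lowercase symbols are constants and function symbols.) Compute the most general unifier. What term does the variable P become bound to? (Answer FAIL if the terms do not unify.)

Decompose tup/3: X1 = P,  5 = 5,  one = 5.
Bind X1 := P; substituting into the one remaining equation that mentions X1 gives: times(tup(one, P, one), s(s(5))) = times(tup(one, times(nil, 5), one), s(s(5))).
Delete trivial equation 5 = 5.
Clash: constants one and 5 differ; no unifier exists.

FAIL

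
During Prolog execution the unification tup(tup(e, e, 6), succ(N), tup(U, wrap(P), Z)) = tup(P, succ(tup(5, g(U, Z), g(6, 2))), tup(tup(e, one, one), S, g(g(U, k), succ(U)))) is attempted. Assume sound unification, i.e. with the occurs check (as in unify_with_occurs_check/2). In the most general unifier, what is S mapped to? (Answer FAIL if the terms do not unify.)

wrap(tup(e, e, 6))

Decompose tup/3: tup(e, e, 6) = P,  succ(N) = succ(tup(5, g(U, Z), g(6, 2))),  tup(U, wrap(P), Z) = tup(tup(e, one, one), S, g(g(U, k), succ(U))).
Bind P := tup(e, e, 6); substituting into the one remaining equation that mentions P gives: tup(U, wrap(tup(e, e, 6)), Z) = tup(tup(e, one, one), S, g(g(U, k), succ(U))).
Decompose succ/1: N = tup(5, g(U, Z), g(6, 2)).
Bind N := tup(5, g(U, Z), g(6, 2)); no other remaining equation mentions N.
Decompose tup/3: U = tup(e, one, one),  wrap(tup(e, e, 6)) = S,  Z = g(g(U, k), succ(U)).
Bind U := tup(e, one, one); substituting into the one remaining equation that mentions U gives: Z = g(g(tup(e, one, one), k), succ(tup(e, one, one))). Substituting into the earlier binding gives N := tup(5, g(tup(e, one, one), Z), g(6, 2)).
Bind S := wrap(tup(e, e, 6)); no other remaining equation mentions S.
Bind Z := g(g(tup(e, one, one), k), succ(tup(e, one, one))). Substituting into the earlier binding gives N := tup(5, g(tup(e, one, one), g(g(tup(e, one, one), k), succ(tup(e, one, one)))), g(6, 2)).
MGU = { P = tup(e, e, 6), N = tup(5, g(tup(e, one, one), g(g(tup(e, one, one), k), succ(tup(e, one, one)))), g(6, 2)), U = tup(e, one, one), S = wrap(tup(e, e, 6)), Z = g(g(tup(e, one, one), k), succ(tup(e, one, one))) }, so S = wrap(tup(e, e, 6)).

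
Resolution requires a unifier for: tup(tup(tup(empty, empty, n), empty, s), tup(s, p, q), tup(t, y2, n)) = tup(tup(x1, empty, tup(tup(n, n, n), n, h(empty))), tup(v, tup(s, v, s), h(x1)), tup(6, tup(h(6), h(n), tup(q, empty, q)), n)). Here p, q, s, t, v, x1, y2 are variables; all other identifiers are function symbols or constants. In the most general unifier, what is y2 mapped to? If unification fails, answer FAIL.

tup(h(6), h(n), tup(h(tup(empty, empty, n)), empty, h(tup(empty, empty, n))))

Decompose tup/3: tup(tup(empty, empty, n), empty, s) = tup(x1, empty, tup(tup(n, n, n), n, h(empty))),  tup(s, p, q) = tup(v, tup(s, v, s), h(x1)),  tup(t, y2, n) = tup(6, tup(h(6), h(n), tup(q, empty, q)), n).
Decompose tup/3: tup(empty, empty, n) = x1,  empty = empty,  s = tup(tup(n, n, n), n, h(empty)).
Bind x1 := tup(empty, empty, n); substituting into the one remaining equation that mentions x1 gives: tup(s, p, q) = tup(v, tup(s, v, s), h(tup(empty, empty, n))).
Delete trivial equation empty = empty.
Bind s := tup(tup(n, n, n), n, h(empty)); substituting into the one remaining equation that mentions s gives: tup(tup(tup(n, n, n), n, h(empty)), p, q) = tup(v, tup(tup(tup(n, n, n), n, h(empty)), v, tup(tup(n, n, n), n, h(empty))), h(tup(empty, empty, n))).
Decompose tup/3: tup(tup(n, n, n), n, h(empty)) = v,  p = tup(tup(tup(n, n, n), n, h(empty)), v, tup(tup(n, n, n), n, h(empty))),  q = h(tup(empty, empty, n)).
Bind v := tup(tup(n, n, n), n, h(empty)); substituting into the one remaining equation that mentions v gives: p = tup(tup(tup(n, n, n), n, h(empty)), tup(tup(n, n, n), n, h(empty)), tup(tup(n, n, n), n, h(empty))).
Bind p := tup(tup(tup(n, n, n), n, h(empty)), tup(tup(n, n, n), n, h(empty)), tup(tup(n, n, n), n, h(empty))); no other remaining equation mentions p.
Bind q := h(tup(empty, empty, n)); substituting into the remaining equation gives: tup(t, y2, n) = tup(6, tup(h(6), h(n), tup(h(tup(empty, empty, n)), empty, h(tup(empty, empty, n)))), n).
Decompose tup/3: t = 6,  y2 = tup(h(6), h(n), tup(h(tup(empty, empty, n)), empty, h(tup(empty, empty, n)))),  n = n.
Bind t := 6; no other remaining equation mentions t.
Bind y2 := tup(h(6), h(n), tup(h(tup(empty, empty, n)), empty, h(tup(empty, empty, n)))); no other remaining equation mentions y2.
Delete trivial equation n = n.
MGU = { x1 -> tup(empty, empty, n), s -> tup(tup(n, n, n), n, h(empty)), v -> tup(tup(n, n, n), n, h(empty)), p -> tup(tup(tup(n, n, n), n, h(empty)), tup(tup(n, n, n), n, h(empty)), tup(tup(n, n, n), n, h(empty))), q -> h(tup(empty, empty, n)), t -> 6, y2 -> tup(h(6), h(n), tup(h(tup(empty, empty, n)), empty, h(tup(empty, empty, n)))) }, so y2 -> tup(h(6), h(n), tup(h(tup(empty, empty, n)), empty, h(tup(empty, empty, n)))).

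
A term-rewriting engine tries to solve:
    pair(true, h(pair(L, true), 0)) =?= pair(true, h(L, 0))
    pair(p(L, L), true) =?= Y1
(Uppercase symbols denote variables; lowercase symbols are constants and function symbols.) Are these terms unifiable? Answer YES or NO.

NO

Decompose pair/2: true =?= true,  h(pair(L, true), 0) =?= h(L, 0).
Delete trivial equation true =?= true.
Decompose h/2: pair(L, true) =?= L,  0 =?= 0.
Occurs check fails: L occurs in pair(L, true); the equation L =?= pair(L, true) has no finite solution.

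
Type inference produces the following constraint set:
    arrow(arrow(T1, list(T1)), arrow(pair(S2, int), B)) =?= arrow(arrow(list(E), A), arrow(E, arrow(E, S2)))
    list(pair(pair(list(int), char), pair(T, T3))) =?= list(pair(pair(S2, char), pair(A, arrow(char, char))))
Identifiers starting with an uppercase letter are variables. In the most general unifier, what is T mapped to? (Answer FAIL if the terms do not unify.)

list(list(pair(list(int), int)))

Decompose arrow/2: arrow(T1, list(T1)) =?= arrow(list(E), A),  arrow(pair(S2, int), B) =?= arrow(E, arrow(E, S2)).
Decompose arrow/2: T1 =?= list(E),  list(T1) =?= A.
Bind T1 := list(E); substituting into the one remaining equation that mentions T1 gives: list(list(E)) =?= A.
Bind A := list(list(E)); substituting into the one remaining equation that mentions A gives: list(pair(pair(list(int), char), pair(T, T3))) =?= list(pair(pair(S2, char), pair(list(list(E)), arrow(char, char)))).
Decompose arrow/2: pair(S2, int) =?= E,  B =?= arrow(E, S2).
Bind E := pair(S2, int); substituting into the remaining equations gives: B =?= arrow(pair(S2, int), S2),  list(pair(pair(list(int), char), pair(T, T3))) =?= list(pair(pair(S2, char), pair(list(list(pair(S2, int))), arrow(char, char)))). Substituting into the earlier bindings gives T1 := list(pair(S2, int)), A := list(list(pair(S2, int))).
Bind B := arrow(pair(S2, int), S2); no other remaining equation mentions B.
Decompose list/1: pair(pair(list(int), char), pair(T, T3)) =?= pair(pair(S2, char), pair(list(list(pair(S2, int))), arrow(char, char))).
Decompose pair/2: pair(list(int), char) =?= pair(S2, char),  pair(T, T3) =?= pair(list(list(pair(S2, int))), arrow(char, char)).
Decompose pair/2: list(int) =?= S2,  char =?= char.
Bind S2 := list(int); substituting into the one remaining equation that mentions S2 gives: pair(T, T3) =?= pair(list(list(pair(list(int), int))), arrow(char, char)). Substituting into the earlier bindings gives T1 := list(pair(list(int), int)), A := list(list(pair(list(int), int))), E := pair(list(int), int), B := arrow(pair(list(int), int), list(int)).
Delete trivial equation char =?= char.
Decompose pair/2: T =?= list(list(pair(list(int), int))),  T3 =?= arrow(char, char).
Bind T := list(list(pair(list(int), int))); no other remaining equation mentions T.
Bind T3 := arrow(char, char).
MGU = { T1 := list(pair(list(int), int)), A := list(list(pair(list(int), int))), E := pair(list(int), int), B := arrow(pair(list(int), int), list(int)), S2 := list(int), T := list(list(pair(list(int), int))), T3 := arrow(char, char) }, so T := list(list(pair(list(int), int))).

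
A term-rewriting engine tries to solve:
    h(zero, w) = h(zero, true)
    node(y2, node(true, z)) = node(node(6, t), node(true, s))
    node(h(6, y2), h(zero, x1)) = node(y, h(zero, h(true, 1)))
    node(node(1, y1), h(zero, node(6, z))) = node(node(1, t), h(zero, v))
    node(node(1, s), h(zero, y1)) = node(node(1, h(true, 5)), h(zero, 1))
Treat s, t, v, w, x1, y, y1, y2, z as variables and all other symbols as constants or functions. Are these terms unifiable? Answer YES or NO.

YES

Decompose h/2: zero = zero,  w = true.
Delete trivial equation zero = zero.
Bind w := true; no other remaining equation mentions w.
Decompose node/2: y2 = node(6, t),  node(true, z) = node(true, s).
Bind y2 := node(6, t); substituting into the one remaining equation that mentions y2 gives: node(h(6, node(6, t)), h(zero, x1)) = node(y, h(zero, h(true, 1))).
Decompose node/2: true = true,  z = s.
Delete trivial equation true = true.
Bind z := s; substituting into the one remaining equation that mentions z gives: node(node(1, y1), h(zero, node(6, s))) = node(node(1, t), h(zero, v)).
Decompose node/2: h(6, node(6, t)) = y,  h(zero, x1) = h(zero, h(true, 1)).
Bind y := h(6, node(6, t)); no other remaining equation mentions y.
Decompose h/2: zero = zero,  x1 = h(true, 1).
Delete trivial equation zero = zero.
Bind x1 := h(true, 1); no other remaining equation mentions x1.
Decompose node/2: node(1, y1) = node(1, t),  h(zero, node(6, s)) = h(zero, v).
Decompose node/2: 1 = 1,  y1 = t.
Delete trivial equation 1 = 1.
Bind y1 := t; substituting into the one remaining equation that mentions y1 gives: node(node(1, s), h(zero, t)) = node(node(1, h(true, 5)), h(zero, 1)).
Decompose h/2: zero = zero,  node(6, s) = v.
Delete trivial equation zero = zero.
Bind v := node(6, s); no other remaining equation mentions v.
Decompose node/2: node(1, s) = node(1, h(true, 5)),  h(zero, t) = h(zero, 1).
Decompose node/2: 1 = 1,  s = h(true, 5).
Delete trivial equation 1 = 1.
Bind s := h(true, 5); no other remaining equation mentions s. Substituting into the earlier bindings gives z := h(true, 5), v := node(6, h(true, 5)).
Decompose h/2: zero = zero,  t = 1.
Delete trivial equation zero = zero.
Bind t := 1. Substituting into the earlier bindings gives y2 := node(6, 1), y := h(6, node(6, 1)), y1 := 1.
No equations remain and no clash or occurs-check failure arose, so a unifier exists.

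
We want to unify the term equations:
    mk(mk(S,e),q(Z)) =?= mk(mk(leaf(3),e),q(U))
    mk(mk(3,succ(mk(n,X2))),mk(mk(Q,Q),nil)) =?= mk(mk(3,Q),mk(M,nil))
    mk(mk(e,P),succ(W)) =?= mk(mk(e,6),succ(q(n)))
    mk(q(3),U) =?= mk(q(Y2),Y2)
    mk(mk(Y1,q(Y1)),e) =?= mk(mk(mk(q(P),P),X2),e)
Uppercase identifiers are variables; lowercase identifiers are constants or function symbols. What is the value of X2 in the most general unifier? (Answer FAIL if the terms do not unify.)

Decompose mk/2: mk(S,e) =?= mk(leaf(3),e),  q(Z) =?= q(U).
Decompose mk/2: S =?= leaf(3),  e =?= e.
Bind S := leaf(3); no other remaining equation mentions S.
Delete trivial equation e =?= e.
Decompose q/1: Z =?= U.
Bind Z := U; no other remaining equation mentions Z.
Decompose mk/2: mk(3,succ(mk(n,X2))) =?= mk(3,Q),  mk(mk(Q,Q),nil) =?= mk(M,nil).
Decompose mk/2: 3 =?= 3,  succ(mk(n,X2)) =?= Q.
Delete trivial equation 3 =?= 3.
Bind Q := succ(mk(n,X2)); substituting into the one remaining equation that mentions Q gives: mk(mk(succ(mk(n,X2)),succ(mk(n,X2))),nil) =?= mk(M,nil).
Decompose mk/2: mk(succ(mk(n,X2)),succ(mk(n,X2))) =?= M,  nil =?= nil.
Bind M := mk(succ(mk(n,X2)),succ(mk(n,X2))); no other remaining equation mentions M.
Delete trivial equation nil =?= nil.
Decompose mk/2: mk(e,P) =?= mk(e,6),  succ(W) =?= succ(q(n)).
Decompose mk/2: e =?= e,  P =?= 6.
Delete trivial equation e =?= e.
Bind P := 6; substituting into the one remaining equation that mentions P gives: mk(mk(Y1,q(Y1)),e) =?= mk(mk(mk(q(6),6),X2),e).
Decompose succ/1: W =?= q(n).
Bind W := q(n); no other remaining equation mentions W.
Decompose mk/2: q(3) =?= q(Y2),  U =?= Y2.
Decompose q/1: 3 =?= Y2.
Bind Y2 := 3; substituting into the one remaining equation that mentions Y2 gives: U =?= 3.
Bind U := 3; no other remaining equation mentions U. Substituting into the earlier binding gives Z := 3.
Decompose mk/2: mk(Y1,q(Y1)) =?= mk(mk(q(6),6),X2),  e =?= e.
Decompose mk/2: Y1 =?= mk(q(6),6),  q(Y1) =?= X2.
Bind Y1 := mk(q(6),6); substituting into the one remaining equation that mentions Y1 gives: q(mk(q(6),6)) =?= X2.
Bind X2 := q(mk(q(6),6)); no other remaining equation mentions X2. Substituting into the earlier bindings gives Q := succ(mk(n,q(mk(q(6),6)))), M := mk(succ(mk(n,q(mk(q(6),6)))),succ(mk(n,q(mk(q(6),6))))).
Delete trivial equation e =?= e.
MGU = { S ↦ leaf(3), Z ↦ 3, Q ↦ succ(mk(n,q(mk(q(6),6)))), M ↦ mk(succ(mk(n,q(mk(q(6),6)))),succ(mk(n,q(mk(q(6),6))))), P ↦ 6, W ↦ q(n), Y2 ↦ 3, U ↦ 3, Y1 ↦ mk(q(6),6), X2 ↦ q(mk(q(6),6)) }, so X2 ↦ q(mk(q(6),6)).

q(mk(q(6),6))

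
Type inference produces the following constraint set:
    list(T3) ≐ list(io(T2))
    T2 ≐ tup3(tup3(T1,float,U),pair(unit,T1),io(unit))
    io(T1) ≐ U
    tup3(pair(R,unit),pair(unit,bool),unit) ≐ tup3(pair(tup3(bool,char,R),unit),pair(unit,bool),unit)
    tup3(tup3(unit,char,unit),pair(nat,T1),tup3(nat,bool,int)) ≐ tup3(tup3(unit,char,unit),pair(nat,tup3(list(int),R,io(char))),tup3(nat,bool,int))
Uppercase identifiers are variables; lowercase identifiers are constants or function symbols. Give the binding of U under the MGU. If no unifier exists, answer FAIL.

FAIL

Decompose list/1: T3 ≐ io(T2).
Bind T3 := io(T2); no other remaining equation mentions T3.
Bind T2 := tup3(tup3(T1,float,U),pair(unit,T1),io(unit)); no other remaining equation mentions T2. Substituting into the earlier binding gives T3 := io(tup3(tup3(T1,float,U),pair(unit,T1),io(unit))).
Bind U := io(T1); no other remaining equation mentions U. Substituting into the earlier bindings gives T3 := io(tup3(tup3(T1,float,io(T1)),pair(unit,T1),io(unit))), T2 := tup3(tup3(T1,float,io(T1)),pair(unit,T1),io(unit)).
Decompose tup3/3: pair(R,unit) ≐ pair(tup3(bool,char,R),unit),  pair(unit,bool) ≐ pair(unit,bool),  unit ≐ unit.
Decompose pair/2: R ≐ tup3(bool,char,R),  unit ≐ unit.
Occurs check fails: R occurs in tup3(bool,char,R); the equation R ≐ tup3(bool,char,R) has no finite solution.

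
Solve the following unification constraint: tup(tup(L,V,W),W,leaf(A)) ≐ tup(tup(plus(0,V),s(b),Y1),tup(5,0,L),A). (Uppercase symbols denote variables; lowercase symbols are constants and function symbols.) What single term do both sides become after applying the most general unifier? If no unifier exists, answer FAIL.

Decompose tup/3: tup(L,V,W) ≐ tup(plus(0,V),s(b),Y1),  W ≐ tup(5,0,L),  leaf(A) ≐ A.
Decompose tup/3: L ≐ plus(0,V),  V ≐ s(b),  W ≐ Y1.
Bind L := plus(0,V); substituting into the one remaining equation that mentions L gives: W ≐ tup(5,0,plus(0,V)).
Bind V := s(b); substituting into the one remaining equation that mentions V gives: W ≐ tup(5,0,plus(0,s(b))). Substituting into the earlier binding gives L := plus(0,s(b)).
Bind W := Y1; substituting into the one remaining equation that mentions W gives: Y1 ≐ tup(5,0,plus(0,s(b))).
Bind Y1 := tup(5,0,plus(0,s(b))); no other remaining equation mentions Y1. Substituting into the earlier binding gives W := tup(5,0,plus(0,s(b))).
Occurs check fails: A occurs in leaf(A); the equation A ≐ leaf(A) has no finite solution.

FAIL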